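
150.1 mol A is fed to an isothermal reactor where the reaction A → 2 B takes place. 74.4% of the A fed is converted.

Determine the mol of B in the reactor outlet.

A reacted = 0.744 × 150.1 = 111.7 mol; ν_A = −1, so ξ = 111.7/1 = 111.7 mol.
Outlet amounts (n = n₀ + ν ξ):
  A: 150.1 − 1(111.7) = 38.43
  B: 0 + 2(111.7) = 223.3

223 mol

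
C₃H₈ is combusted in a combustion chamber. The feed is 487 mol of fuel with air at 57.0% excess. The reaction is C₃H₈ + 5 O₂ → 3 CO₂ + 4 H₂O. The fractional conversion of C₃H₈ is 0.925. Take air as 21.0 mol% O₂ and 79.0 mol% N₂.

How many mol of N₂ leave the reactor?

Stoichiometric O₂ = 5 × 487 = 2435 mol; O₂ fed = 2435 × 1.570 = 3823 mol.
N₂ fed = 3823 × 79/21 = 14380 mol.
Fuel reacted = 0.925 × 487 → ξ = 450.5 mol.
Outlet (n = n₀ + ν ξ):
  C₃H₈: 487 − 1(450.5) = 36.52
  O₂: 3823 − 5(450.5) = 1571
  N₂: 14380 (inert)
  CO₂: 0 + 3(450.5) = 1351
  H₂O: 0 + 4(450.5) = 1802

14400 mol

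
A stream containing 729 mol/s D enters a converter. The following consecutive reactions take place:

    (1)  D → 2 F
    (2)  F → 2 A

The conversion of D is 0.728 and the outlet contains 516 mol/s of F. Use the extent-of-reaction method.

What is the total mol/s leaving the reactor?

1810 mol/s

Conversion of D: D consumed = 1ξ₁ = 0.728 × 729 → ξ₁ = 530.7 mol/s.
F balance: n_F = 0 + 2ξ₁ − 1ξ₂ = 516 → ξ₂ = (2·530.7 − 516)/1 = 545.4 mol/s.
Outlet amounts (n = n₀ + Σ ν·ξ):
  D: 729 − 1(530.7) = 198.3
  F: 0 + 2(530.7) − 1(545.4) = 516
  A: 0 + 2(545.4) = 1091
Total out = 198.3 + 516 + 1091 = 1805 mol/s.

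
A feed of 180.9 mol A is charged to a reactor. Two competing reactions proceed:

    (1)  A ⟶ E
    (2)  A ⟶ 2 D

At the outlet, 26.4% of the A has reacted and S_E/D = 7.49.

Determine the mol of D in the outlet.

5.98 mol

Conversion of A: A consumed = 0.264 × 180.9 = 47.76 mol = 1ξ₁ + 1ξ₂.
Selectivity: 1ξ₁ / (2ξ₂) = 7.49 → ξ₁ = 14.98 ξ₂.
Substitute: (1·14.98 + 1) ξ₂ = 47.76 → ξ₂ = 2.989 mol, ξ₁ = 44.77 mol.
Outlet amounts (n = n₀ + Σ ν·ξ):
  A: 180.9 − 1(44.77) − 1(2.989) = 133.1
  E: 0 + 1(44.77) = 44.77
  D: 0 + 2(2.989) = 5.977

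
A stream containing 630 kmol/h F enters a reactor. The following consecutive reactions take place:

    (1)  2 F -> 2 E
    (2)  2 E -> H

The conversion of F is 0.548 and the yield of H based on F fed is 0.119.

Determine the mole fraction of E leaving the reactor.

0.352

Conversion of F: F consumed = 2ξ₁ = 0.548 × 630 → ξ₁ = 172.6 kmol/h.
Yield of H: 1ξ₂ / 630 = 0.119 → ξ₂ = 74.97 kmol/h.
Outlet amounts (n = n₀ + Σ ν·ξ):
  F: 630 − 2(172.6) = 284.8
  E: 0 + 2(172.6) − 2(74.97) = 195.3
  H: 0 + 1(74.97) = 74.97
Total out = 555 kmol/h; y_E = 195.3 / 555 = 0.3519.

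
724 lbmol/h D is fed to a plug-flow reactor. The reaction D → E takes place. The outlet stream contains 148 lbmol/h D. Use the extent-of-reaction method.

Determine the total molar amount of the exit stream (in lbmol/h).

For D: n = n₀ − 1ξ → 148 = 724 − 1ξ, giving ξ = 576 lbmol/h.
Outlet amounts (n = n₀ + ν ξ):
  D: 724 − 1(576) = 148
  E: 0 + 1(576) = 576
Total out = 148 + 576 = 724 lbmol/h.

724 lbmol/h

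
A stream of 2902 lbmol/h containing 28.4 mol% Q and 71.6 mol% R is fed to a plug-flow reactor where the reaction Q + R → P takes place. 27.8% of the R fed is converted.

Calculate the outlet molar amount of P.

578 lbmol/h

R reacted = 0.278 × 2078 = 577.6 lbmol/h; ν_R = −1, so ξ = 577.6/1 = 577.6 lbmol/h.
Outlet amounts (n = n₀ + ν ξ):
  Q: 824.2 − 1(577.6) = 246.5
  R: 2078 − 1(577.6) = 1500
  P: 0 + 1(577.6) = 577.6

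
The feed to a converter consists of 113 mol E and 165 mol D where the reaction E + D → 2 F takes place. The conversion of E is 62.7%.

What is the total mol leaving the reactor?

E reacted = 0.627 × 113 = 70.85 mol; ν_E = −1, so ξ = 70.85/1 = 70.85 mol.
Outlet amounts (n = n₀ + ν ξ):
  E: 113 − 1(70.85) = 42.15
  D: 165 − 1(70.85) = 94.15
  F: 0 + 2(70.85) = 141.7
Total out = 42.15 + 94.15 + 141.7 = 278 mol.

278 mol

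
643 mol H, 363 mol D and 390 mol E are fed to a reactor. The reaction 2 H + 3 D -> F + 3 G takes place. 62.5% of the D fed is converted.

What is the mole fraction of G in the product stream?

D reacted = 0.625 × 363 = 226.9 mol; ν_D = −3, so ξ = 226.9/3 = 75.62 mol.
Outlet amounts (n = n₀ + ν ξ):
  H: 643 − 2(75.62) = 491.8
  D: 363 − 3(75.62) = 136.1
  F: 0 + 1(75.62) = 75.62
  G: 0 + 3(75.62) = 226.9
  E: 390 (inert)
Total out = 1320 mol; y_G = 226.9 / 1320 = 0.1718.

0.172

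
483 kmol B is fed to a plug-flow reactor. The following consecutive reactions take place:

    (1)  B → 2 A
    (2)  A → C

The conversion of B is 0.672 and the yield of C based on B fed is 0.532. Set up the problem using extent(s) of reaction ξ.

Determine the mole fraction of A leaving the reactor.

Conversion of B: B consumed = 1ξ₁ = 0.672 × 483 → ξ₁ = 324.6 kmol.
Yield of C: 1ξ₂ / 483 = 0.532 → ξ₂ = 257 kmol.
Outlet amounts (n = n₀ + Σ ν·ξ):
  B: 483 − 1(324.6) = 158.4
  A: 0 + 2(324.6) − 1(257) = 392.2
  C: 0 + 1(257) = 257
Total out = 807.6 kmol; y_A = 392.2 / 807.6 = 0.4856.

0.486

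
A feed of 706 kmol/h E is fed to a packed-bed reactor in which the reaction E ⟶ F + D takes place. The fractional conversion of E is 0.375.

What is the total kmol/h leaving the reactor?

971 kmol/h

E reacted = 0.375 × 706 = 264.8 kmol/h; ν_E = −1, so ξ = 264.8/1 = 264.8 kmol/h.
Outlet amounts (n = n₀ + ν ξ):
  E: 706 − 1(264.8) = 441.2
  F: 0 + 1(264.8) = 264.8
  D: 0 + 1(264.8) = 264.8
Total out = 441.2 + 264.8 + 264.8 = 970.8 kmol/h.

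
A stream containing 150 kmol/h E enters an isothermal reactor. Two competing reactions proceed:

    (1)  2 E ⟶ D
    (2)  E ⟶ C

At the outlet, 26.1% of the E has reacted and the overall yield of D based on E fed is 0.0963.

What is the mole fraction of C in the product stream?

Yield of D: 1ξ₁ / 150 = 0.0963 → ξ₁ = 14.45 kmol/h.
Conversion of E: 2ξ₁ + 1ξ₂ = 0.261 × 150 = 39.15 → ξ₂ = 10.26 kmol/h.
Outlet amounts (n = n₀ + Σ ν·ξ):
  E: 150 − 2(14.45) − 1(10.26) = 110.8
  D: 0 + 1(14.45) = 14.45
  C: 0 + 1(10.26) = 10.26
Total out = 135.6 kmol/h; y_C = 10.26 / 135.6 = 0.07569.

0.0757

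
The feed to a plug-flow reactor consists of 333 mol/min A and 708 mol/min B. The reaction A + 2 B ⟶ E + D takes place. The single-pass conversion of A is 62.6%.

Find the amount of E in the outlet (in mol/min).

A reacted = 0.626 × 333 = 208.5 mol/min; ν_A = −1, so ξ = 208.5/1 = 208.5 mol/min.
Outlet amounts (n = n₀ + ν ξ):
  A: 333 − 1(208.5) = 124.5
  B: 708 − 2(208.5) = 291.1
  E: 0 + 1(208.5) = 208.5
  D: 0 + 1(208.5) = 208.5

208 mol/min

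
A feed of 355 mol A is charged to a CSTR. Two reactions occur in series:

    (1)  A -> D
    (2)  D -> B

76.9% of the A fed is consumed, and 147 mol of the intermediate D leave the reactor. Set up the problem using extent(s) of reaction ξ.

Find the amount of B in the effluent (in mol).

Conversion of A: A consumed = 1ξ₁ = 0.769 × 355 → ξ₁ = 273 mol.
D balance: n_D = 0 + 1ξ₁ − 1ξ₂ = 147 → ξ₂ = (1·273 − 147)/1 = 126 mol.
Outlet amounts (n = n₀ + Σ ν·ξ):
  A: 355 − 1(273) = 82
  D: 0 + 1(273) − 1(126) = 147
  B: 0 + 1(126) = 126

126 mol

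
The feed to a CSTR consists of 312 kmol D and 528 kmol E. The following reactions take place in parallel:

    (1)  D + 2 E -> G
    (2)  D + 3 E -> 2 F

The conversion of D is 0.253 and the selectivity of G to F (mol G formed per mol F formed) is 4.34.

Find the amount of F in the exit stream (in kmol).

16.3 kmol

Conversion of D: D consumed = 0.253 × 312 = 78.94 kmol = 1ξ₁ + 1ξ₂.
Selectivity: 1ξ₁ / (2ξ₂) = 4.34 → ξ₁ = 8.68 ξ₂.
Substitute: (1·8.68 + 1) ξ₂ = 78.94 → ξ₂ = 8.155 kmol, ξ₁ = 70.78 kmol.
Outlet amounts (n = n₀ + Σ ν·ξ):
  D: 312 − 1(70.78) − 1(8.155) = 233.1
  E: 528 − 2(70.78) − 3(8.155) = 362
  G: 0 + 1(70.78) = 70.78
  F: 0 + 2(8.155) = 16.31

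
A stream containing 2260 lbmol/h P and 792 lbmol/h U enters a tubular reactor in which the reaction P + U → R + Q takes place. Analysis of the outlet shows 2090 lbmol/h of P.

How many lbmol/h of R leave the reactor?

For P: n = n₀ − 1ξ → 2090 = 2260 − 1ξ, giving ξ = 170 lbmol/h.
Outlet amounts (n = n₀ + ν ξ):
  P: 2260 − 1(170) = 2090
  U: 792 − 1(170) = 622
  R: 0 + 1(170) = 170
  Q: 0 + 1(170) = 170

170 lbmol/h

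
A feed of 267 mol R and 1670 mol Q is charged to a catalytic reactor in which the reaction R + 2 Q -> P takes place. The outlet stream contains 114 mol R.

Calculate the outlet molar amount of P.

153 mol

For R: n = n₀ − 1ξ → 114 = 267 − 1ξ, giving ξ = 153 mol.
Outlet amounts (n = n₀ + ν ξ):
  R: 267 − 1(153) = 114
  Q: 1670 − 2(153) = 1364
  P: 0 + 1(153) = 153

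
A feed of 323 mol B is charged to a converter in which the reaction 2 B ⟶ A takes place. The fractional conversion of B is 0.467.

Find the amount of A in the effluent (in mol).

B reacted = 0.467 × 323 = 150.8 mol; ν_B = −2, so ξ = 150.8/2 = 75.42 mol.
Outlet amounts (n = n₀ + ν ξ):
  B: 323 − 2(75.42) = 172.2
  A: 0 + 1(75.42) = 75.42

75.4 mol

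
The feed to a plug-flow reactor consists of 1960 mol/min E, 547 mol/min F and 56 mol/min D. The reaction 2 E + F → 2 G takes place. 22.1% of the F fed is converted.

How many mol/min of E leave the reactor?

F reacted = 0.221 × 547 = 120.9 mol/min; ν_F = −1, so ξ = 120.9/1 = 120.9 mol/min.
Outlet amounts (n = n₀ + ν ξ):
  E: 1960 − 2(120.9) = 1718
  F: 547 − 1(120.9) = 426.1
  G: 0 + 2(120.9) = 241.8
  D: 56 (inert)

1720 mol/min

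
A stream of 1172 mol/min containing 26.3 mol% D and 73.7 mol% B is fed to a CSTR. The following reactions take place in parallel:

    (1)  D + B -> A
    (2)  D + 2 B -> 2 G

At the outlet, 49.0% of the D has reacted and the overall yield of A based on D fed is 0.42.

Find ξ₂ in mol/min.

ξ₂ = 21.6 mol/min

Yield of A: 1ξ₁ / 308.2 = 0.42 → ξ₁ = 129.5 mol/min.
Conversion of D: 1ξ₁ + 1ξ₂ = 0.49 × 308.2 = 151 → ξ₂ = 21.58 mol/min.
Outlet amounts (n = n₀ + Σ ν·ξ):
  D: 308.2 − 1(129.5) − 1(21.58) = 157.2
  B: 863.8 − 1(129.5) − 2(21.58) = 691.2
  A: 0 + 1(129.5) = 129.5
  G: 0 + 2(21.58) = 43.15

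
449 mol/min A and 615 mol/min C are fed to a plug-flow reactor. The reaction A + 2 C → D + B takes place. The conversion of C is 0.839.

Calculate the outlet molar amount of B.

258 mol/min

C reacted = 0.839 × 615 = 516 mol/min; ν_C = −2, so ξ = 516/2 = 258 mol/min.
Outlet amounts (n = n₀ + ν ξ):
  A: 449 − 1(258) = 191
  C: 615 − 2(258) = 99.01
  D: 0 + 1(258) = 258
  B: 0 + 1(258) = 258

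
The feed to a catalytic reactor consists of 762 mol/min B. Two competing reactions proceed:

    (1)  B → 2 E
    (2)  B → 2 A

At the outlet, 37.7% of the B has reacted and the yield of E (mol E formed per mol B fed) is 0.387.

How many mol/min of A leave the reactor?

Yield of E: 2ξ₁ / 762 = 0.387 → ξ₁ = 147.4 mol/min.
Conversion of B: 1ξ₁ + 1ξ₂ = 0.377 × 762 = 287.3 → ξ₂ = 139.8 mol/min.
Outlet amounts (n = n₀ + Σ ν·ξ):
  B: 762 − 1(147.4) − 1(139.8) = 474.7
  E: 0 + 2(147.4) = 294.9
  A: 0 + 2(139.8) = 279.7

280 mol/min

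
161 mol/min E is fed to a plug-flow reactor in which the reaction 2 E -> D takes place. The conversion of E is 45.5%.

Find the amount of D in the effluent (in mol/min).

36.6 mol/min

E reacted = 0.455 × 161 = 73.25 mol/min; ν_E = −2, so ξ = 73.25/2 = 36.63 mol/min.
Outlet amounts (n = n₀ + ν ξ):
  E: 161 − 2(36.63) = 87.75
  D: 0 + 1(36.63) = 36.63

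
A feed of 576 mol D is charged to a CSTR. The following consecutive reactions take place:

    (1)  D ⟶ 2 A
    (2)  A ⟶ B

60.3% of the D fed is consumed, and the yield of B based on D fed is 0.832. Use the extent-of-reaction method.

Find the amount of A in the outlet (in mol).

215 mol

Conversion of D: D consumed = 1ξ₁ = 0.603 × 576 → ξ₁ = 347.3 mol.
Yield of B: 1ξ₂ / 576 = 0.832 → ξ₂ = 479.2 mol.
Outlet amounts (n = n₀ + Σ ν·ξ):
  D: 576 − 1(347.3) = 228.7
  A: 0 + 2(347.3) − 1(479.2) = 215.4
  B: 0 + 1(479.2) = 479.2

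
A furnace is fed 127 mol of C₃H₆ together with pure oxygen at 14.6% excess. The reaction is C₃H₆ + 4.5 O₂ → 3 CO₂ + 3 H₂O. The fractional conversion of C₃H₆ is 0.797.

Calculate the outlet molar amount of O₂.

Stoichiometric O₂ = 4.5 × 127 = 571.5 mol; O₂ fed = 571.5 × 1.146 = 654.9 mol.
Fuel reacted = 0.797 × 127 → ξ = 101.2 mol.
Outlet (n = n₀ + ν ξ):
  C₃H₆: 127 − 1(101.2) = 25.78
  O₂: 654.9 − 4.5(101.2) = 199.5
  CO₂: 0 + 3(101.2) = 303.7
  H₂O: 0 + 3(101.2) = 303.7

199 mol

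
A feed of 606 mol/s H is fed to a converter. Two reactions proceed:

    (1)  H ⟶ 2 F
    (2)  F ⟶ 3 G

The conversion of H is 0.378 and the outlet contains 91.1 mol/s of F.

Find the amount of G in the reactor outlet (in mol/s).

1100 mol/s

Conversion of H: H consumed = 1ξ₁ = 0.378 × 606 → ξ₁ = 229.1 mol/s.
F balance: n_F = 0 + 2ξ₁ − 1ξ₂ = 91.1 → ξ₂ = (2·229.1 − 91.1)/1 = 367 mol/s.
Outlet amounts (n = n₀ + Σ ν·ξ):
  H: 606 − 1(229.1) = 376.9
  F: 0 + 2(229.1) − 1(367) = 91.1
  G: 0 + 3(367) = 1101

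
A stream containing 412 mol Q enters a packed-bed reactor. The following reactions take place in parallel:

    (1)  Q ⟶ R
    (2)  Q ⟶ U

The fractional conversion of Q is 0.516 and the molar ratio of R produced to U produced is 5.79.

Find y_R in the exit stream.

0.44

Conversion of Q: Q consumed = 0.516 × 412 = 212.6 mol = 1ξ₁ + 1ξ₂.
Selectivity: 1ξ₁ / (1ξ₂) = 5.79 → ξ₁ = 5.79 ξ₂.
Substitute: (1·5.79 + 1) ξ₂ = 212.6 → ξ₂ = 31.31 mol, ξ₁ = 181.3 mol.
Outlet amounts (n = n₀ + Σ ν·ξ):
  Q: 412 − 1(181.3) − 1(31.31) = 199.4
  R: 0 + 1(181.3) = 181.3
  U: 0 + 1(31.31) = 31.31
Total out = 412 mol; y_R = 181.3 / 412 = 0.44.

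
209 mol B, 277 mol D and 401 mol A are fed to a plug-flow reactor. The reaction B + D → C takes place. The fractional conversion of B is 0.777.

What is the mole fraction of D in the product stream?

B reacted = 0.777 × 209 = 162.4 mol; ν_B = −1, so ξ = 162.4/1 = 162.4 mol.
Outlet amounts (n = n₀ + ν ξ):
  B: 209 − 1(162.4) = 46.61
  D: 277 − 1(162.4) = 114.6
  C: 0 + 1(162.4) = 162.4
  A: 401 (inert)
Total out = 724.6 mol; y_D = 114.6 / 724.6 = 0.1582.

0.158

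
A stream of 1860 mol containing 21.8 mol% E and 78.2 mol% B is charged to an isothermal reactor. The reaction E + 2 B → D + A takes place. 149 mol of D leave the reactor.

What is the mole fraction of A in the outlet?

0.0871

For D: n = n₀ + 1ξ → 149 = 0 + 1ξ, giving ξ = 149 mol.
Outlet amounts (n = n₀ + ν ξ):
  E: 405.5 − 1(149) = 256.5
  B: 1455 − 2(149) = 1157
  D: 0 + 1(149) = 149
  A: 0 + 1(149) = 149
Total out = 1711 mol; y_A = 149 / 1711 = 0.08708.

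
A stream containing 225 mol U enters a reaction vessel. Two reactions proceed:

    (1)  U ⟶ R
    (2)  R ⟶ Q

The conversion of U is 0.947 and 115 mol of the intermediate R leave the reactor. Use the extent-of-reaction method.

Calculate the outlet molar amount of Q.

98.1 mol

Conversion of U: U consumed = 1ξ₁ = 0.947 × 225 → ξ₁ = 213.1 mol.
R balance: n_R = 0 + 1ξ₁ − 1ξ₂ = 115 → ξ₂ = (1·213.1 − 115)/1 = 98.07 mol.
Outlet amounts (n = n₀ + Σ ν·ξ):
  U: 225 − 1(213.1) = 11.93
  R: 0 + 1(213.1) − 1(98.07) = 115
  Q: 0 + 1(98.07) = 98.07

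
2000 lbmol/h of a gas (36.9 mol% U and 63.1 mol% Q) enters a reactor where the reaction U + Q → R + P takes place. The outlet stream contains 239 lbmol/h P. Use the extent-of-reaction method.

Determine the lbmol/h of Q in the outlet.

For P: n = n₀ + 1ξ → 239 = 0 + 1ξ, giving ξ = 239 lbmol/h.
Outlet amounts (n = n₀ + ν ξ):
  U: 738 − 1(239) = 499
  Q: 1262 − 1(239) = 1023
  R: 0 + 1(239) = 239
  P: 0 + 1(239) = 239

1020 lbmol/h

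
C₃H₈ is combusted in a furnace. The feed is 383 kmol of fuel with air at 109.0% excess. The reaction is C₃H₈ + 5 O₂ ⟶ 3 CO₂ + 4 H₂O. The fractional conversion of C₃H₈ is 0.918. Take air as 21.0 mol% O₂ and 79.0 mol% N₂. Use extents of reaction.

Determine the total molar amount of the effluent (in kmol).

19800 kmol

Stoichiometric O₂ = 5 × 383 = 1915 kmol; O₂ fed = 1915 × 2.090 = 4002 kmol.
N₂ fed = 4002 × 79/21 = 15060 kmol.
Fuel reacted = 0.918 × 383 → ξ = 351.6 kmol.
Outlet (n = n₀ + ν ξ):
  C₃H₈: 383 − 1(351.6) = 31.41
  O₂: 4002 − 5(351.6) = 2244
  N₂: 15060 (inert)
  CO₂: 0 + 3(351.6) = 1055
  H₂O: 0 + 4(351.6) = 1406
Total out = 31.41 + 2244 + 15060 + 1055 + 1406 = 19790 kmol.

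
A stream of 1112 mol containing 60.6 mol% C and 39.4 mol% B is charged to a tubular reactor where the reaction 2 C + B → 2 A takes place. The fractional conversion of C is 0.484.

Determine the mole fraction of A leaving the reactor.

C reacted = 0.484 × 673.9 = 326.2 mol; ν_C = −2, so ξ = 326.2/2 = 163.1 mol.
Outlet amounts (n = n₀ + ν ξ):
  C: 673.9 − 2(163.1) = 347.7
  B: 438.1 − 1(163.1) = 275.1
  A: 0 + 2(163.1) = 326.2
Total out = 948.9 mol; y_A = 326.2 / 948.9 = 0.3437.

0.344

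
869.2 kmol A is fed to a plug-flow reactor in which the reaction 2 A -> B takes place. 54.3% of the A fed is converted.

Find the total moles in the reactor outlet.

A reacted = 0.543 × 869.2 = 472 kmol; ν_A = −2, so ξ = 472/2 = 236 kmol.
Outlet amounts (n = n₀ + ν ξ):
  A: 869.2 − 2(236) = 397.2
  B: 0 + 1(236) = 236
Total out = 397.2 + 236 = 633.2 kmol.

633 kmol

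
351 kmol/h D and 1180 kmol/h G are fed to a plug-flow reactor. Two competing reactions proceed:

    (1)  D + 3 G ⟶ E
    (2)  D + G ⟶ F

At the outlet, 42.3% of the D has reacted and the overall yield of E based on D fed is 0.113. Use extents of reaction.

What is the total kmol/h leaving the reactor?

Yield of E: 1ξ₁ / 351 = 0.113 → ξ₁ = 39.66 kmol/h.
Conversion of D: 1ξ₁ + 1ξ₂ = 0.423 × 351 = 148.5 → ξ₂ = 108.8 kmol/h.
Outlet amounts (n = n₀ + Σ ν·ξ):
  D: 351 − 1(39.66) − 1(108.8) = 202.5
  G: 1180 − 3(39.66) − 1(108.8) = 952.2
  E: 0 + 1(39.66) = 39.66
  F: 0 + 1(108.8) = 108.8
Total out = 202.5 + 952.2 + 39.66 + 108.8 = 1303 kmol/h.

1300 kmol/h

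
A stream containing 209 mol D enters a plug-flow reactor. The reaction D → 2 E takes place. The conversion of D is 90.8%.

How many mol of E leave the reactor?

380 mol

D reacted = 0.908 × 209 = 189.8 mol; ν_D = −1, so ξ = 189.8/1 = 189.8 mol.
Outlet amounts (n = n₀ + ν ξ):
  D: 209 − 1(189.8) = 19.23
  E: 0 + 2(189.8) = 379.5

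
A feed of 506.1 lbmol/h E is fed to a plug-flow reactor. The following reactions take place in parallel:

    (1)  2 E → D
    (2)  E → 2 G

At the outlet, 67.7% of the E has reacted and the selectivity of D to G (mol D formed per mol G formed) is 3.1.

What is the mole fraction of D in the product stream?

Conversion of E: E consumed = 0.677 × 506.1 = 342.6 lbmol/h = 2ξ₁ + 1ξ₂.
Selectivity: 1ξ₁ / (2ξ₂) = 3.1 → ξ₁ = 6.2 ξ₂.
Substitute: (2·6.2 + 1) ξ₂ = 342.6 → ξ₂ = 25.57 lbmol/h, ξ₁ = 158.5 lbmol/h.
Outlet amounts (n = n₀ + Σ ν·ξ):
  E: 506.1 − 2(158.5) − 1(25.57) = 163.5
  D: 0 + 1(158.5) = 158.5
  G: 0 + 2(25.57) = 51.14
Total out = 373.1 lbmol/h; y_D = 158.5 / 373.1 = 0.4249.

0.425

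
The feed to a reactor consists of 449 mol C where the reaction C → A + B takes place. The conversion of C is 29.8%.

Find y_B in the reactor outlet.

C reacted = 0.298 × 449 = 133.8 mol; ν_C = −1, so ξ = 133.8/1 = 133.8 mol.
Outlet amounts (n = n₀ + ν ξ):
  C: 449 − 1(133.8) = 315.2
  A: 0 + 1(133.8) = 133.8
  B: 0 + 1(133.8) = 133.8
Total out = 582.8 mol; y_B = 133.8 / 582.8 = 0.2296.

0.23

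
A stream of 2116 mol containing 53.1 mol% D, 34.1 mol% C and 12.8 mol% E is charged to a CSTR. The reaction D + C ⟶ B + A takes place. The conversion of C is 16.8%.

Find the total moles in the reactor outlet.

2120 mol

C reacted = 0.168 × 721.6 = 121.2 mol; ν_C = −1, so ξ = 121.2/1 = 121.2 mol.
Outlet amounts (n = n₀ + ν ξ):
  D: 1124 − 1(121.2) = 1002
  C: 721.6 − 1(121.2) = 600.3
  B: 0 + 1(121.2) = 121.2
  A: 0 + 1(121.2) = 121.2
  E: 270.8 (inert)
Total out = 1002 + 600.3 + 121.2 + 121.2 + 270.8 = 2116 mol.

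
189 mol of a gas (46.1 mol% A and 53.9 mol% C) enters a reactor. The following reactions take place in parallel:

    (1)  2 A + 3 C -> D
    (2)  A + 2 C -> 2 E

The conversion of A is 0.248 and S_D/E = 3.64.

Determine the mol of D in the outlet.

10.1 mol

Conversion of A: A consumed = 0.248 × 87.13 = 21.61 mol = 2ξ₁ + 1ξ₂.
Selectivity: 1ξ₁ / (2ξ₂) = 3.64 → ξ₁ = 7.28 ξ₂.
Substitute: (2·7.28 + 1) ξ₂ = 21.61 → ξ₂ = 1.389 mol, ξ₁ = 10.11 mol.
Outlet amounts (n = n₀ + Σ ν·ξ):
  A: 87.13 − 2(10.11) − 1(1.389) = 65.52
  C: 101.9 − 3(10.11) − 2(1.389) = 68.76
  D: 0 + 1(10.11) = 10.11
  E: 0 + 2(1.389) = 2.777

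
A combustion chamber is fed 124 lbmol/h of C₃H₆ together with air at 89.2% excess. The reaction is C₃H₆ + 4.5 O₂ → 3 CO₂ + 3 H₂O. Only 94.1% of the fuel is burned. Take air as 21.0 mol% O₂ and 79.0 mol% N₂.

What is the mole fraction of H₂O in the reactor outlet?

0.0672

Stoichiometric O₂ = 4.5 × 124 = 558 lbmol/h; O₂ fed = 558 × 1.892 = 1056 lbmol/h.
N₂ fed = 1056 × 79/21 = 3972 lbmol/h.
Fuel reacted = 0.941 × 124 → ξ = 116.7 lbmol/h.
Outlet (n = n₀ + ν ξ):
  C₃H₆: 124 − 1(116.7) = 7.316
  O₂: 1056 − 4.5(116.7) = 530.7
  N₂: 3972 (inert)
  CO₂: 0 + 3(116.7) = 350.1
  H₂O: 0 + 3(116.7) = 350.1
Total out = 5210 lbmol/h; y_H₂O = 350.1 / 5210 = 0.06719.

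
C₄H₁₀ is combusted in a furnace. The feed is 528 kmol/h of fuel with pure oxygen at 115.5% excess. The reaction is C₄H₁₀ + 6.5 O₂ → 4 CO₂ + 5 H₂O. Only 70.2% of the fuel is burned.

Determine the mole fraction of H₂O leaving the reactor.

0.219

Stoichiometric O₂ = 6.5 × 528 = 3432 kmol/h; O₂ fed = 3432 × 2.155 = 7396 kmol/h.
Fuel reacted = 0.702 × 528 → ξ = 370.7 kmol/h.
Outlet (n = n₀ + ν ξ):
  C₄H₁₀: 528 − 1(370.7) = 157.3
  O₂: 7396 − 6.5(370.7) = 4987
  CO₂: 0 + 4(370.7) = 1483
  H₂O: 0 + 5(370.7) = 1853
Total out = 8480 kmol/h; y_H₂O = 1853 / 8480 = 0.2185.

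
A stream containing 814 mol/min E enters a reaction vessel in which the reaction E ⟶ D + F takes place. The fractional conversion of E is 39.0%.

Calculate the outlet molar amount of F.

317 mol/min

E reacted = 0.39 × 814 = 317.5 mol/min; ν_E = −1, so ξ = 317.5/1 = 317.5 mol/min.
Outlet amounts (n = n₀ + ν ξ):
  E: 814 − 1(317.5) = 496.5
  D: 0 + 1(317.5) = 317.5
  F: 0 + 1(317.5) = 317.5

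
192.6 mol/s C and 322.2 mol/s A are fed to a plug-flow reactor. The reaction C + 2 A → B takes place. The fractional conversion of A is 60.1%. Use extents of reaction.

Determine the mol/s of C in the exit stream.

A reacted = 0.601 × 322.2 = 193.6 mol/s; ν_A = −2, so ξ = 193.6/2 = 96.82 mol/s.
Outlet amounts (n = n₀ + ν ξ):
  C: 192.6 − 1(96.82) = 95.78
  A: 322.2 − 2(96.82) = 128.6
  B: 0 + 1(96.82) = 96.82

95.8 mol/s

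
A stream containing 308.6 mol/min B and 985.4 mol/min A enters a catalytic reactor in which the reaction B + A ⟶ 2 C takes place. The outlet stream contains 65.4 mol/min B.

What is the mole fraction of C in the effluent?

0.376

For B: n = n₀ − 1ξ → 65.4 = 308.6 − 1ξ, giving ξ = 243.2 mol/min.
Outlet amounts (n = n₀ + ν ξ):
  B: 308.6 − 1(243.2) = 65.4
  A: 985.4 − 1(243.2) = 742.2
  C: 0 + 2(243.2) = 486.4
Total out = 1294 mol/min; y_C = 486.4 / 1294 = 0.3759.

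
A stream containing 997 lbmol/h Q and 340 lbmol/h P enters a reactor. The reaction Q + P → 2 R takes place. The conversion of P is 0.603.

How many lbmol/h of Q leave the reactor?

792 lbmol/h

P reacted = 0.603 × 340 = 205 lbmol/h; ν_P = −1, so ξ = 205/1 = 205 lbmol/h.
Outlet amounts (n = n₀ + ν ξ):
  Q: 997 − 1(205) = 792
  P: 340 − 1(205) = 135
  R: 0 + 2(205) = 410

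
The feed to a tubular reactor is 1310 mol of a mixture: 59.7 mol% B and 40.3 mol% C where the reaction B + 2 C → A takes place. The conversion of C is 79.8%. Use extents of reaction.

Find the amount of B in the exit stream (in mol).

C reacted = 0.798 × 527.9 = 421.3 mol; ν_C = −2, so ξ = 421.3/2 = 210.6 mol.
Outlet amounts (n = n₀ + ν ξ):
  B: 782.1 − 1(210.6) = 571.4
  C: 527.9 − 2(210.6) = 106.6
  A: 0 + 1(210.6) = 210.6

571 mol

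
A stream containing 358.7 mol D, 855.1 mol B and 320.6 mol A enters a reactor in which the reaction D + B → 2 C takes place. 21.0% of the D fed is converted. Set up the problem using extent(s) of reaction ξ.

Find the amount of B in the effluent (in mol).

D reacted = 0.21 × 358.7 = 75.33 mol; ν_D = −1, so ξ = 75.33/1 = 75.33 mol.
Outlet amounts (n = n₀ + ν ξ):
  D: 358.7 − 1(75.33) = 283.4
  B: 855.1 − 1(75.33) = 779.8
  C: 0 + 2(75.33) = 150.7
  A: 320.6 (inert)

780 mol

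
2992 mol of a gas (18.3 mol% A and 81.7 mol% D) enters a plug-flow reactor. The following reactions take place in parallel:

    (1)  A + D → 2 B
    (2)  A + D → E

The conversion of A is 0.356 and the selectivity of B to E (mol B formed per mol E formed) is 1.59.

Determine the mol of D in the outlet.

Conversion of A: A consumed = 0.356 × 547.5 = 194.9 mol = 1ξ₁ + 1ξ₂.
Selectivity: 2ξ₁ / (1ξ₂) = 1.59 → ξ₁ = 0.795 ξ₂.
Substitute: (1·0.795 + 1) ξ₂ = 194.9 → ξ₂ = 108.6 mol, ξ₁ = 86.33 mol.
Outlet amounts (n = n₀ + Σ ν·ξ):
  A: 547.5 − 1(86.33) − 1(108.6) = 352.6
  D: 2444 − 1(86.33) − 1(108.6) = 2250
  B: 0 + 2(86.33) = 172.7
  E: 0 + 1(108.6) = 108.6

2250 mol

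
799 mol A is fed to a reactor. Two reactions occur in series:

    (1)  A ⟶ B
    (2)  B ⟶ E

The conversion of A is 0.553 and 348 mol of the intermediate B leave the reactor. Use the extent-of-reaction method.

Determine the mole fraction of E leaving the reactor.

0.117

Conversion of A: A consumed = 1ξ₁ = 0.553 × 799 → ξ₁ = 441.8 mol.
B balance: n_B = 0 + 1ξ₁ − 1ξ₂ = 348 → ξ₂ = (1·441.8 − 348)/1 = 93.85 mol.
Outlet amounts (n = n₀ + Σ ν·ξ):
  A: 799 − 1(441.8) = 357.2
  B: 0 + 1(441.8) − 1(93.85) = 348
  E: 0 + 1(93.85) = 93.85
Total out = 799 mol; y_E = 93.85 / 799 = 0.1175.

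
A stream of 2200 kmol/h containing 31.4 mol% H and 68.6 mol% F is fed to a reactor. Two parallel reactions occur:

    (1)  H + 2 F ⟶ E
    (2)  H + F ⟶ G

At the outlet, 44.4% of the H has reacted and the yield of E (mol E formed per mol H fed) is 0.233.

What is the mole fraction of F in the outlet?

0.601

Yield of E: 1ξ₁ / 690.8 = 0.233 → ξ₁ = 161 kmol/h.
Conversion of H: 1ξ₁ + 1ξ₂ = 0.444 × 690.8 = 306.7 → ξ₂ = 145.8 kmol/h.
Outlet amounts (n = n₀ + Σ ν·ξ):
  H: 690.8 − 1(161) − 1(145.8) = 384.1
  F: 1509 − 2(161) − 1(145.8) = 1042
  E: 0 + 1(161) = 161
  G: 0 + 1(145.8) = 145.8
Total out = 1732 kmol/h; y_F = 1042 / 1732 = 0.6012.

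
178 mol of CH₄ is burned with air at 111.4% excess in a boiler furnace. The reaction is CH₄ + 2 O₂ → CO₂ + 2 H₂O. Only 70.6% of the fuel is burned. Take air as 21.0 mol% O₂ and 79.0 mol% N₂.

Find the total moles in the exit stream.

3760 mol

Stoichiometric O₂ = 2 × 178 = 356 mol; O₂ fed = 356 × 2.114 = 752.6 mol.
N₂ fed = 752.6 × 79/21 = 2831 mol.
Fuel reacted = 0.706 × 178 → ξ = 125.7 mol.
Outlet (n = n₀ + ν ξ):
  CH₄: 178 − 1(125.7) = 52.33
  O₂: 752.6 − 2(125.7) = 501.2
  N₂: 2831 (inert)
  CO₂: 0 + 1(125.7) = 125.7
  H₂O: 0 + 2(125.7) = 251.3
Total out = 52.33 + 501.2 + 2831 + 125.7 + 251.3 = 3762 mol.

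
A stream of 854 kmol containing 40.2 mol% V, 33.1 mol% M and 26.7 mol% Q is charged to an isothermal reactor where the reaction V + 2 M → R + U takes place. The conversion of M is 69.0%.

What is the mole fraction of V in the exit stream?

0.325

M reacted = 0.69 × 282.7 = 195 kmol; ν_M = −2, so ξ = 195/2 = 97.52 kmol.
Outlet amounts (n = n₀ + ν ξ):
  V: 343.3 − 1(97.52) = 245.8
  M: 282.7 − 2(97.52) = 87.63
  R: 0 + 1(97.52) = 97.52
  U: 0 + 1(97.52) = 97.52
  Q: 228 (inert)
Total out = 756.5 kmol; y_V = 245.8 / 756.5 = 0.3249.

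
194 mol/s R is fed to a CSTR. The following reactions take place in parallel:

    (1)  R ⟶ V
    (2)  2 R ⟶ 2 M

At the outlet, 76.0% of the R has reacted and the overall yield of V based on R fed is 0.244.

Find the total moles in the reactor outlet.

Yield of V: 1ξ₁ / 194 = 0.244 → ξ₁ = 47.34 mol/s.
Conversion of R: 1ξ₁ + 2ξ₂ = 0.76 × 194 = 147.4 → ξ₂ = 50.05 mol/s.
Outlet amounts (n = n₀ + Σ ν·ξ):
  R: 194 − 1(47.34) − 2(50.05) = 46.56
  V: 0 + 1(47.34) = 47.34
  M: 0 + 2(50.05) = 100.1
Total out = 46.56 + 47.34 + 100.1 = 194 mol/s.

194 mol/s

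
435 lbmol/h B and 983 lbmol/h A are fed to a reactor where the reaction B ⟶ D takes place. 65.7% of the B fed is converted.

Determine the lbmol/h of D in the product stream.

B reacted = 0.657 × 435 = 285.8 lbmol/h; ν_B = −1, so ξ = 285.8/1 = 285.8 lbmol/h.
Outlet amounts (n = n₀ + ν ξ):
  B: 435 − 1(285.8) = 149.2
  D: 0 + 1(285.8) = 285.8
  A: 983 (inert)

286 lbmol/h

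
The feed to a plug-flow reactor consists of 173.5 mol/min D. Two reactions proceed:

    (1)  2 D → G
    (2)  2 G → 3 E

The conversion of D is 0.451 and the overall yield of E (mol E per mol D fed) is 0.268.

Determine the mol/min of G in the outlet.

8.13 mol/min

Conversion of D: D consumed = 2ξ₁ = 0.451 × 173.5 → ξ₁ = 39.12 mol/min.
Yield of E: 3ξ₂ / 173.5 = 0.268 → ξ₂ = 15.5 mol/min.
Outlet amounts (n = n₀ + Σ ν·ξ):
  D: 173.5 − 2(39.12) = 95.25
  G: 0 + 1(39.12) − 2(15.5) = 8.126
  E: 0 + 3(15.5) = 46.5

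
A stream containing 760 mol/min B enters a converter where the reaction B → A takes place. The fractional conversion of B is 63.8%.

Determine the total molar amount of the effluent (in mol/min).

760 mol/min

B reacted = 0.638 × 760 = 484.9 mol/min; ν_B = −1, so ξ = 484.9/1 = 484.9 mol/min.
Outlet amounts (n = n₀ + ν ξ):
  B: 760 − 1(484.9) = 275.1
  A: 0 + 1(484.9) = 484.9
Total out = 275.1 + 484.9 = 760 mol/min.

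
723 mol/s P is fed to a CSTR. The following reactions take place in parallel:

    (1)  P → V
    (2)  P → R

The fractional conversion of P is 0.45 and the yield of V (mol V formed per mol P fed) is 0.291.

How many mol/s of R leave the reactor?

Yield of V: 1ξ₁ / 723 = 0.291 → ξ₁ = 210.4 mol/s.
Conversion of P: 1ξ₁ + 1ξ₂ = 0.45 × 723 = 325.4 → ξ₂ = 115 mol/s.
Outlet amounts (n = n₀ + Σ ν·ξ):
  P: 723 − 1(210.4) − 1(115) = 397.6
  V: 0 + 1(210.4) = 210.4
  R: 0 + 1(115) = 115

115 mol/s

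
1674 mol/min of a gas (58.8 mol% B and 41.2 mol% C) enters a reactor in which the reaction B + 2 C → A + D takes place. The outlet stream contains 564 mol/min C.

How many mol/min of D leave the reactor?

For C: n = n₀ − 2ξ → 564 = 689.7 − 2ξ, giving ξ = 62.84 mol/min.
Outlet amounts (n = n₀ + ν ξ):
  B: 984.3 − 1(62.84) = 921.5
  C: 689.7 − 2(62.84) = 564
  A: 0 + 1(62.84) = 62.84
  D: 0 + 1(62.84) = 62.84

62.8 mol/min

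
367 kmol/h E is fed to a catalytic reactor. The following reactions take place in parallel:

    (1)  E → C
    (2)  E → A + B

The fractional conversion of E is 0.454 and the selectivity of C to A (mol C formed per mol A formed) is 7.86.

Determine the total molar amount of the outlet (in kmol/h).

Conversion of E: E consumed = 0.454 × 367 = 166.6 kmol/h = 1ξ₁ + 1ξ₂.
Selectivity: 1ξ₁ / (1ξ₂) = 7.86 → ξ₁ = 7.86 ξ₂.
Substitute: (1·7.86 + 1) ξ₂ = 166.6 → ξ₂ = 18.81 kmol/h, ξ₁ = 147.8 kmol/h.
Outlet amounts (n = n₀ + Σ ν·ξ):
  E: 367 − 1(147.8) − 1(18.81) = 200.4
  C: 0 + 1(147.8) = 147.8
  A: 0 + 1(18.81) = 18.81
  B: 0 + 1(18.81) = 18.81
Total out = 200.4 + 147.8 + 18.81 + 18.81 = 385.8 kmol/h.

386 kmol/h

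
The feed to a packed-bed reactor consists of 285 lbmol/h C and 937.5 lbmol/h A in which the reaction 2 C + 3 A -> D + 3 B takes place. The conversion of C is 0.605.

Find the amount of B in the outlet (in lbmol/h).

C reacted = 0.605 × 285 = 172.4 lbmol/h; ν_C = −2, so ξ = 172.4/2 = 86.21 lbmol/h.
Outlet amounts (n = n₀ + ν ξ):
  C: 285 − 2(86.21) = 112.6
  A: 937.5 − 3(86.21) = 678.9
  D: 0 + 1(86.21) = 86.21
  B: 0 + 3(86.21) = 258.6

259 lbmol/h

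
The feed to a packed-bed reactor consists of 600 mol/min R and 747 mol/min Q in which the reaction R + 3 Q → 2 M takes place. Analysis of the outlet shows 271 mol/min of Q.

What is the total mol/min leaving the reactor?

1030 mol/min

For Q: n = n₀ − 3ξ → 271 = 747 − 3ξ, giving ξ = 158.7 mol/min.
Outlet amounts (n = n₀ + ν ξ):
  R: 600 − 1(158.7) = 441.3
  Q: 747 − 3(158.7) = 271
  M: 0 + 2(158.7) = 317.3
Total out = 441.3 + 271 + 317.3 = 1030 mol/min.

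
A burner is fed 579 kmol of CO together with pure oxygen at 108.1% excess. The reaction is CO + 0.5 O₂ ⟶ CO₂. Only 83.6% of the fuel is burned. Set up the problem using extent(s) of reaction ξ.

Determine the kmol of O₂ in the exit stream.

360 kmol

Stoichiometric O₂ = 0.5 × 579 = 289.5 kmol; O₂ fed = 289.5 × 2.081 = 602.4 kmol.
Fuel reacted = 0.836 × 579 → ξ = 484 kmol.
Outlet (n = n₀ + ν ξ):
  CO: 579 − 1(484) = 94.96
  O₂: 602.4 − 0.5(484) = 360.4
  CO₂: 0 + 1(484) = 484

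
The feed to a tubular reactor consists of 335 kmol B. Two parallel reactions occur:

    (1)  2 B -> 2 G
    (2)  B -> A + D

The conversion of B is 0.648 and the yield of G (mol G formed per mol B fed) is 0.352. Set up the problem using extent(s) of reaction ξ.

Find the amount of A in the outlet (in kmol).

Yield of G: 2ξ₁ / 335 = 0.352 → ξ₁ = 58.96 kmol.
Conversion of B: 2ξ₁ + 1ξ₂ = 0.648 × 335 = 217.1 → ξ₂ = 99.16 kmol.
Outlet amounts (n = n₀ + Σ ν·ξ):
  B: 335 − 2(58.96) − 1(99.16) = 117.9
  G: 0 + 2(58.96) = 117.9
  A: 0 + 1(99.16) = 99.16
  D: 0 + 1(99.16) = 99.16

99.2 kmol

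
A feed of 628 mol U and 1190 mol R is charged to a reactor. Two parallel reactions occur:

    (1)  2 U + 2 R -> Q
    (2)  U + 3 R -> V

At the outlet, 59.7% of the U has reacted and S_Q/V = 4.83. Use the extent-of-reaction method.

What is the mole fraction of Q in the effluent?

Conversion of U: U consumed = 0.597 × 628 = 374.9 mol = 2ξ₁ + 1ξ₂.
Selectivity: 1ξ₁ / (1ξ₂) = 4.83 → ξ₁ = 4.83 ξ₂.
Substitute: (2·4.83 + 1) ξ₂ = 374.9 → ξ₂ = 35.17 mol, ξ₁ = 169.9 mol.
Outlet amounts (n = n₀ + Σ ν·ξ):
  U: 628 − 2(169.9) − 1(35.17) = 253.1
  R: 1190 − 2(169.9) − 3(35.17) = 744.7
  Q: 0 + 1(169.9) = 169.9
  V: 0 + 1(35.17) = 35.17
Total out = 1203 mol; y_Q = 169.9 / 1203 = 0.1412.

0.141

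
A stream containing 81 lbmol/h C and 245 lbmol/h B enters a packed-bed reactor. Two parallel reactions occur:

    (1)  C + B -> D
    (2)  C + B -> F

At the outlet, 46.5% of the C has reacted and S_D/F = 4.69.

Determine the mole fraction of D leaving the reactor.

Conversion of C: C consumed = 0.465 × 81 = 37.66 lbmol/h = 1ξ₁ + 1ξ₂.
Selectivity: 1ξ₁ / (1ξ₂) = 4.69 → ξ₁ = 4.69 ξ₂.
Substitute: (1·4.69 + 1) ξ₂ = 37.66 → ξ₂ = 6.62 lbmol/h, ξ₁ = 31.05 lbmol/h.
Outlet amounts (n = n₀ + Σ ν·ξ):
  C: 81 − 1(31.05) − 1(6.62) = 43.34
  B: 245 − 1(31.05) − 1(6.62) = 207.3
  D: 0 + 1(31.05) = 31.05
  F: 0 + 1(6.62) = 6.62
Total out = 288.3 lbmol/h; y_D = 31.05 / 288.3 = 0.1077.

0.108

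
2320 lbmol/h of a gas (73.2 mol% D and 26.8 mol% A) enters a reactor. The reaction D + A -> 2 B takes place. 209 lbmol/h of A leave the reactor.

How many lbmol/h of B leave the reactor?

826 lbmol/h

For A: n = n₀ − 1ξ → 209 = 621.8 − 1ξ, giving ξ = 412.8 lbmol/h.
Outlet amounts (n = n₀ + ν ξ):
  D: 1698 − 1(412.8) = 1285
  A: 621.8 − 1(412.8) = 209
  B: 0 + 2(412.8) = 825.5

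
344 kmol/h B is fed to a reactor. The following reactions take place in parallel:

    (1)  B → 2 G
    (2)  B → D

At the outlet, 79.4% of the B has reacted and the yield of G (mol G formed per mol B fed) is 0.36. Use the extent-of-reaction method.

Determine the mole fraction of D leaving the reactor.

0.52

Yield of G: 2ξ₁ / 344 = 0.36 → ξ₁ = 61.92 kmol/h.
Conversion of B: 1ξ₁ + 1ξ₂ = 0.794 × 344 = 273.1 → ξ₂ = 211.2 kmol/h.
Outlet amounts (n = n₀ + Σ ν·ξ):
  B: 344 − 1(61.92) − 1(211.2) = 70.86
  G: 0 + 2(61.92) = 123.8
  D: 0 + 1(211.2) = 211.2
Total out = 405.9 kmol/h; y_D = 211.2 / 405.9 = 0.5203.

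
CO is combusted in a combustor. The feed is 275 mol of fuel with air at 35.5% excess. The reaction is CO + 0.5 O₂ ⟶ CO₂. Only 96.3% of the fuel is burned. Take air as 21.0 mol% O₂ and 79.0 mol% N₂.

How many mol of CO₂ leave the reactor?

Stoichiometric O₂ = 0.5 × 275 = 137.5 mol; O₂ fed = 137.5 × 1.355 = 186.3 mol.
N₂ fed = 186.3 × 79/21 = 700.9 mol.
Fuel reacted = 0.963 × 275 → ξ = 264.8 mol.
Outlet (n = n₀ + ν ξ):
  CO: 275 − 1(264.8) = 10.18
  O₂: 186.3 − 0.5(264.8) = 53.9
  N₂: 700.9 (inert)
  CO₂: 0 + 1(264.8) = 264.8

265 mol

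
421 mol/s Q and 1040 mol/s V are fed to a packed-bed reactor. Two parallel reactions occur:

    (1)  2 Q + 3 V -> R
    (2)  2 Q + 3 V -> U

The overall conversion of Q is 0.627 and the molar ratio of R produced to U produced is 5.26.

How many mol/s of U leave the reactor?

Conversion of Q: Q consumed = 0.627 × 421 = 264 mol/s = 2ξ₁ + 2ξ₂.
Selectivity: 1ξ₁ / (1ξ₂) = 5.26 → ξ₁ = 5.26 ξ₂.
Substitute: (2·5.26 + 2) ξ₂ = 264 → ξ₂ = 21.08 mol/s, ξ₁ = 110.9 mol/s.
Outlet amounts (n = n₀ + Σ ν·ξ):
  Q: 421 − 2(110.9) − 2(21.08) = 157
  V: 1040 − 3(110.9) − 3(21.08) = 644
  R: 0 + 1(110.9) = 110.9
  U: 0 + 1(21.08) = 21.08

21.1 mol/s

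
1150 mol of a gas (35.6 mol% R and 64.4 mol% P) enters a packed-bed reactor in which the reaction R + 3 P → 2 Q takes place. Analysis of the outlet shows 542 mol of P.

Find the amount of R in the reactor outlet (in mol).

343 mol

For P: n = n₀ − 3ξ → 542 = 740.6 − 3ξ, giving ξ = 66.2 mol.
Outlet amounts (n = n₀ + ν ξ):
  R: 409.4 − 1(66.2) = 343.2
  P: 740.6 − 3(66.2) = 542
  Q: 0 + 2(66.2) = 132.4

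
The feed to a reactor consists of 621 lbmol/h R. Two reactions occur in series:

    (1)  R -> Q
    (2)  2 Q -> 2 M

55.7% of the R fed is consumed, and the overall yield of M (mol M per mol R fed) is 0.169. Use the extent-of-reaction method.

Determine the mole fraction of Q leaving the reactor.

0.388

Conversion of R: R consumed = 1ξ₁ = 0.557 × 621 → ξ₁ = 345.9 lbmol/h.
Yield of M: 2ξ₂ / 621 = 0.169 → ξ₂ = 52.47 lbmol/h.
Outlet amounts (n = n₀ + Σ ν·ξ):
  R: 621 − 1(345.9) = 275.1
  Q: 0 + 1(345.9) − 2(52.47) = 240.9
  M: 0 + 2(52.47) = 104.9
Total out = 621 lbmol/h; y_Q = 240.9 / 621 = 0.388.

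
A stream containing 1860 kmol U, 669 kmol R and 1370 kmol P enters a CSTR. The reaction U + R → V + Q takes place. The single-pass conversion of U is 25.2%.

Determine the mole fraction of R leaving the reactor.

0.0514

U reacted = 0.252 × 1860 = 468.7 kmol; ν_U = −1, so ξ = 468.7/1 = 468.7 kmol.
Outlet amounts (n = n₀ + ν ξ):
  U: 1860 − 1(468.7) = 1391
  R: 669 − 1(468.7) = 200.3
  V: 0 + 1(468.7) = 468.7
  Q: 0 + 1(468.7) = 468.7
  P: 1370 (inert)
Total out = 3899 kmol; y_R = 200.3 / 3899 = 0.05137.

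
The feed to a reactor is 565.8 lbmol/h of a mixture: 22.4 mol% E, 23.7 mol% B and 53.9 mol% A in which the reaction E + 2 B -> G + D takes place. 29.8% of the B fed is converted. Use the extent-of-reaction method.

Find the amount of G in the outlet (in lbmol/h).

20 lbmol/h

B reacted = 0.298 × 134.1 = 39.96 lbmol/h; ν_B = −2, so ξ = 39.96/2 = 19.98 lbmol/h.
Outlet amounts (n = n₀ + ν ξ):
  E: 126.7 − 1(19.98) = 106.8
  B: 134.1 − 2(19.98) = 94.13
  G: 0 + 1(19.98) = 19.98
  D: 0 + 1(19.98) = 19.98
  A: 305 (inert)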